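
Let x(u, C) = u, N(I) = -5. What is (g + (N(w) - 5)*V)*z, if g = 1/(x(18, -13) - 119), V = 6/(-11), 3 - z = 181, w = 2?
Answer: -1076722/1111 ≈ -969.15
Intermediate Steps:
z = -178 (z = 3 - 1*181 = 3 - 181 = -178)
V = -6/11 (V = 6*(-1/11) = -6/11 ≈ -0.54545)
g = -1/101 (g = 1/(18 - 119) = 1/(-101) = -1/101 ≈ -0.0099010)
(g + (N(w) - 5)*V)*z = (-1/101 + (-5 - 5)*(-6/11))*(-178) = (-1/101 - 10*(-6/11))*(-178) = (-1/101 + 60/11)*(-178) = (6049/1111)*(-178) = -1076722/1111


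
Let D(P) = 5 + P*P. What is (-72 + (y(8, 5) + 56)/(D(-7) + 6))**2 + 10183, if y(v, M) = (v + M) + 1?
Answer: 547213/36 ≈ 15200.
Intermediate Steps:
y(v, M) = 1 + M + v (y(v, M) = (M + v) + 1 = 1 + M + v)
D(P) = 5 + P**2
(-72 + (y(8, 5) + 56)/(D(-7) + 6))**2 + 10183 = (-72 + ((1 + 5 + 8) + 56)/((5 + (-7)**2) + 6))**2 + 10183 = (-72 + (14 + 56)/((5 + 49) + 6))**2 + 10183 = (-72 + 70/(54 + 6))**2 + 10183 = (-72 + 70/60)**2 + 10183 = (-72 + 70*(1/60))**2 + 10183 = (-72 + 7/6)**2 + 10183 = (-425/6)**2 + 10183 = 180625/36 + 10183 = 547213/36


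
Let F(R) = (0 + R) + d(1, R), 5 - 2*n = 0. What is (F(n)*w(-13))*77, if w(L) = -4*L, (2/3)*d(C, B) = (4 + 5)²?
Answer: 496496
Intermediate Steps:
d(C, B) = 243/2 (d(C, B) = 3*(4 + 5)²/2 = (3/2)*9² = (3/2)*81 = 243/2)
n = 5/2 (n = 5/2 - ½*0 = 5/2 + 0 = 5/2 ≈ 2.5000)
F(R) = 243/2 + R (F(R) = (0 + R) + 243/2 = R + 243/2 = 243/2 + R)
(F(n)*w(-13))*77 = ((243/2 + 5/2)*(-4*(-13)))*77 = (124*52)*77 = 6448*77 = 496496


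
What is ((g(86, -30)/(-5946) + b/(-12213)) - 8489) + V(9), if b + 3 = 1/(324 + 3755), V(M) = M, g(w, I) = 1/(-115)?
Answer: -4186446605252857/493684755570 ≈ -8480.0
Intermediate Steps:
g(w, I) = -1/115
b = -12236/4079 (b = -3 + 1/(324 + 3755) = -3 + 1/4079 = -12236/4079 ≈ -2.9998)
((g(86, -30)/(-5946) + b/(-12213)) - 8489) + V(9) = ((-1/115/(-5946) - 12236/4079/(-12213)) - 8489) + 9 = ((-1/115*(-1/5946) - 12236/4079*(-1/12213)) - 8489) + 9 = ((1/683790 + 532/2165949) - 8489) + 9 = (121980743/493684755570 - 8489) + 9 = -4190889768052987/493684755570 + 9 = -4186446605252857/493684755570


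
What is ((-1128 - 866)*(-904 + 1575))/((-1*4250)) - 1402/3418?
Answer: 1141809158/3631625 ≈ 314.41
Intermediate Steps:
((-1128 - 866)*(-904 + 1575))/((-1*4250)) - 1402/3418 = -1994*671/(-4250) - 1402*1/3418 = -1337974*(-1/4250) - 701/1709 = 668987/2125 - 701/1709 = 1141809158/3631625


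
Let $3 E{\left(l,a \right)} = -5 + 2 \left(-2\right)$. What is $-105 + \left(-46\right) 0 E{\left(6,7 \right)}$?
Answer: $-105$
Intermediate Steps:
$E{\left(l,a \right)} = -3$ ($E{\left(l,a \right)} = \frac{-5 + 2 \left(-2\right)}{3} = \frac{-5 - 4}{3} = \frac{1}{3} \left(-9\right) = -3$)
$-105 + \left(-46\right) 0 E{\left(6,7 \right)} = -105 + \left(-46\right) 0 \left(-3\right) = -105 + 0 \left(-3\right) = -105 + 0 = -105$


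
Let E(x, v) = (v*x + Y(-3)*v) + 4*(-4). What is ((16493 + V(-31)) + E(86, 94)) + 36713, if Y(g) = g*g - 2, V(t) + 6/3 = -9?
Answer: 61921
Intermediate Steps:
V(t) = -11 (V(t) = -2 - 9 = -11)
Y(g) = -2 + g² (Y(g) = g² - 2 = -2 + g²)
E(x, v) = -16 + 7*v + v*x (E(x, v) = (v*x + (-2 + (-3)²)*v) + 4*(-4) = (v*x + (-2 + 9)*v) - 16 = (v*x + 7*v) - 16 = (7*v + v*x) - 16 = -16 + 7*v + v*x)
((16493 + V(-31)) + E(86, 94)) + 36713 = ((16493 - 11) + (-16 + 7*94 + 94*86)) + 36713 = (16482 + (-16 + 658 + 8084)) + 36713 = (16482 + 8726) + 36713 = 25208 + 36713 = 61921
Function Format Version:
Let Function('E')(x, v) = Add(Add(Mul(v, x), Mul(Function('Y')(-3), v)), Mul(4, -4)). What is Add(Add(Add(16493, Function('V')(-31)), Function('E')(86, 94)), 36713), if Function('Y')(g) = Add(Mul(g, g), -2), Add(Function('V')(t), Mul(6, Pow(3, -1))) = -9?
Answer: 61921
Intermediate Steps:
Function('V')(t) = -11 (Function('V')(t) = Add(-2, -9) = -11)
Function('Y')(g) = Add(-2, Pow(g, 2)) (Function('Y')(g) = Add(Pow(g, 2), -2) = Add(-2, Pow(g, 2)))
Function('E')(x, v) = Add(-16, Mul(7, v), Mul(v, x)) (Function('E')(x, v) = Add(Add(Mul(v, x), Mul(Add(-2, Pow(-3, 2)), v)), Mul(4, -4)) = Add(Add(Mul(v, x), Mul(Add(-2, 9), v)), -16) = Add(Add(Mul(v, x), Mul(7, v)), -16) = Add(Add(Mul(7, v), Mul(v, x)), -16) = Add(-16, Mul(7, v), Mul(v, x)))
Add(Add(Add(16493, Function('V')(-31)), Function('E')(86, 94)), 36713) = Add(Add(Add(16493, -11), Add(-16, Mul(7, 94), Mul(94, 86))), 36713) = Add(Add(16482, Add(-16, 658, 8084)), 36713) = Add(Add(16482, 8726), 36713) = Add(25208, 36713) = 61921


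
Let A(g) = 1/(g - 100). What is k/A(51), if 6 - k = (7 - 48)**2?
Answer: 82075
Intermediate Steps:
A(g) = 1/(-100 + g)
k = -1675 (k = 6 - (7 - 48)**2 = 6 - 1*(-41)**2 = 6 - 1*1681 = 6 - 1681 = -1675)
k/A(51) = -1675/(1/(-100 + 51)) = -1675/(1/(-49)) = -1675/(-1/49) = -1675*(-49) = 82075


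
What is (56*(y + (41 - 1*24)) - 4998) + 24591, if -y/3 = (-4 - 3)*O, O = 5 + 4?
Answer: 31129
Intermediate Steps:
O = 9
y = 189 (y = -3*(-4 - 3)*9 = -(-21)*9 = -3*(-63) = 189)
(56*(y + (41 - 1*24)) - 4998) + 24591 = (56*(189 + (41 - 1*24)) - 4998) + 24591 = (56*(189 + (41 - 24)) - 4998) + 24591 = (56*(189 + 17) - 4998) + 24591 = (56*206 - 4998) + 24591 = (11536 - 4998) + 24591 = 6538 + 24591 = 31129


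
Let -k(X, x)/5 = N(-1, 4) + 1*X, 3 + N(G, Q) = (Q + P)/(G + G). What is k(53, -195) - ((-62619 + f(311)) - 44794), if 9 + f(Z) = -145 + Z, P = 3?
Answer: 214047/2 ≈ 1.0702e+5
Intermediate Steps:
f(Z) = -154 + Z (f(Z) = -9 + (-145 + Z) = -154 + Z)
N(G, Q) = -3 + (3 + Q)/(2*G) (N(G, Q) = -3 + (Q + 3)/(G + G) = -3 + (3 + Q)/((2*G)) = -3 + (3 + Q)*(1/(2*G)) = -3 + (3 + Q)/(2*G))
k(X, x) = 65/2 - 5*X (k(X, x) = -5*((½)*(3 + 4 - 6*(-1))/(-1) + 1*X) = -5*((½)*(-1)*(3 + 4 + 6) + X) = -5*((½)*(-1)*13 + X) = -5*(-13/2 + X) = 65/2 - 5*X)
k(53, -195) - ((-62619 + f(311)) - 44794) = (65/2 - 5*53) - ((-62619 + (-154 + 311)) - 44794) = (65/2 - 265) - ((-62619 + 157) - 44794) = -465/2 - (-62462 - 44794) = -465/2 - 1*(-107256) = -465/2 + 107256 = 214047/2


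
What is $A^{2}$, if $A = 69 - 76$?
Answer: $49$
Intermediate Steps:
$A = -7$
$A^{2} = \left(-7\right)^{2} = 49$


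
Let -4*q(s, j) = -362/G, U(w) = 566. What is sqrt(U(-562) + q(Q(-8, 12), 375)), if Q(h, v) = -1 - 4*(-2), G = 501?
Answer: sqrt(568447626)/1002 ≈ 23.795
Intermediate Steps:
Q(h, v) = 7 (Q(h, v) = -1 + 8 = 7)
q(s, j) = 181/1002 (q(s, j) = -(-181)/(2*501) = -1/4*(-362/501) = 181/1002)
sqrt(U(-562) + q(Q(-8, 12), 375)) = sqrt(566 + 181/1002) = sqrt(567313/1002) = sqrt(568447626)/1002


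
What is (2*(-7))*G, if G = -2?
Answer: 28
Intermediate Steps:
(2*(-7))*G = (2*(-7))*(-2) = -14*(-2) = 28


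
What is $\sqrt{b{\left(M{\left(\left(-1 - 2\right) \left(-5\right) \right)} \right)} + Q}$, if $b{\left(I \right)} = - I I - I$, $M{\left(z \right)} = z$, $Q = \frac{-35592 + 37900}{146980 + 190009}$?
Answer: $\frac{2 i \sqrt{6813500724607}}{336989} \approx 15.492 i$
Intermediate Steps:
$Q = \frac{2308}{336989} \approx 0.0068489$
$b{\left(I \right)} = - I - I^{2}$ ($b{\left(I \right)} = - I^{2} - I = - I - I^{2}$)
$\sqrt{b{\left(M{\left(\left(-1 - 2\right) \left(-5\right) \right)} \right)} + Q} = \sqrt{- \left(-1 - 2\right) \left(-5\right) \left(1 + \left(-1 - 2\right) \left(-5\right)\right) + \frac{2308}{336989}} = \sqrt{- \left(-3\right) \left(-5\right) \left(1 - -15\right) + \frac{2308}{336989}} = \sqrt{\left(-1\right) 15 \left(1 + 15\right) + \frac{2308}{336989}} = \sqrt{\left(-1\right) 15 \cdot 16 + \frac{2308}{336989}} = \sqrt{-240 + \frac{2308}{336989}} = \sqrt{- \frac{80875052}{336989}} = \frac{2 i \sqrt{6813500724607}}{336989}$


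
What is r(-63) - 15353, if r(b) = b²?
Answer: -11384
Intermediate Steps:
r(-63) - 15353 = (-63)² - 15353 = 3969 - 15353 = -11384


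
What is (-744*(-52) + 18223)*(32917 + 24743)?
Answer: 3281488260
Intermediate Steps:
(-744*(-52) + 18223)*(32917 + 24743) = (38688 + 18223)*57660 = 56911*57660 = 3281488260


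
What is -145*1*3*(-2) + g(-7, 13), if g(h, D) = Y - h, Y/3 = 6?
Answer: 895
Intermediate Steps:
Y = 18 (Y = 3*6 = 18)
g(h, D) = 18 - h
-145*1*3*(-2) + g(-7, 13) = -145*1*3*(-2) + (18 - 1*(-7)) = -435*(-2) + (18 + 7) = -145*(-6) + 25 = 870 + 25 = 895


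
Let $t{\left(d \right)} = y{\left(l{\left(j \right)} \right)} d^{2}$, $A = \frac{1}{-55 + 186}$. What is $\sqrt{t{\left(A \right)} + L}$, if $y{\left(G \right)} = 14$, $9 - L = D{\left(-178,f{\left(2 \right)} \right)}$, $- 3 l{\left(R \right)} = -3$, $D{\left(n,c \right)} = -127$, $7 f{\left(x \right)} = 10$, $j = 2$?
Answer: $\frac{\sqrt{2333910}}{131} \approx 11.662$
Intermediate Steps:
$f{\left(x \right)} = \frac{10}{7}$ ($f{\left(x \right)} = \frac{1}{7} \cdot 10 = \frac{10}{7}$)
$l{\left(R \right)} = 1$ ($l{\left(R \right)} = \left(- \frac{1}{3}\right) \left(-3\right) = 1$)
$A = \frac{1}{131} \approx 0.0076336$
$L = 136$ ($L = 9 - -127 = 9 + 127 = 136$)
$t{\left(d \right)} = 14 d^{2}$
$\sqrt{t{\left(A \right)} + L} = \sqrt{\frac{14}{17161} + 136} = \sqrt{\frac{2333910}{17161}} = \frac{\sqrt{2333910}}{131}$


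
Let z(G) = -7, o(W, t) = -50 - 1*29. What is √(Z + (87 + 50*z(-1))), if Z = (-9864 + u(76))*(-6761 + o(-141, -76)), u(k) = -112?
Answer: √68235577 ≈ 8260.5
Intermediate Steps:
o(W, t) = -79 (o(W, t) = -50 - 29 = -79)
Z = 68235840 (Z = (-9864 - 112)*(-6761 - 79) = -9976*(-6840) = 68235840)
√(Z + (87 + 50*z(-1))) = √(68235840 + (87 + 50*(-7))) = √(68235840 + (87 - 350)) = √(68235840 - 263) = √68235577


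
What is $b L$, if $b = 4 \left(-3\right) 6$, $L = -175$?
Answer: $12600$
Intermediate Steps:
$b = -72$ ($b = \left(-12\right) 6 = -72$)
$b L = \left(-72\right) \left(-175\right) = 12600$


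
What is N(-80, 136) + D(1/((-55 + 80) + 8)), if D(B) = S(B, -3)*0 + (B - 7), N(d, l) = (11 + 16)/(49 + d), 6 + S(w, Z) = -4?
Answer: -8021/1023 ≈ -7.8407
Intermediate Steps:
S(w, Z) = -10 (S(w, Z) = -6 - 4 = -10)
N(d, l) = 27/(49 + d)
D(B) = -7 + B (D(B) = -10*0 + (B - 7) = 0 + (-7 + B) = -7 + B)
N(-80, 136) + D(1/((-55 + 80) + 8)) = 27/(49 - 80) + (-7 + 1/((-55 + 80) + 8)) = 27/(-31) + (-7 + 1/(25 + 8)) = 27*(-1/31) + (-7 + 1/33) = -27/31 + (-7 + 1/33) = -27/31 - 230/33 = -8021/1023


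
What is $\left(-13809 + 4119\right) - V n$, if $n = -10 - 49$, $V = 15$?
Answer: $-8805$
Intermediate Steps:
$n = -59$
$\left(-13809 + 4119\right) - V n = \left(-13809 + 4119\right) - 15 \left(-59\right) = -9690 - -885 = -9690 + 885 = -8805$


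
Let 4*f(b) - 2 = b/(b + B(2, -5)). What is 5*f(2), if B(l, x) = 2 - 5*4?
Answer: 75/32 ≈ 2.3438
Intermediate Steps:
B(l, x) = -18 (B(l, x) = 2 - 20 = -18)
f(b) = ½ + b/(4*(-18 + b)) (f(b) = ½ + (b/(b - 18))/4 = ½ + (b/(-18 + b))/4 = ½ + b/(4*(-18 + b)))
5*f(2) = 5*(3*(-12 + 2)/(4*(-18 + 2))) = 5*((¾)*(-10)/(-16)) = 5*((¾)*(-1/16)*(-10)) = 5*(15/32) = 75/32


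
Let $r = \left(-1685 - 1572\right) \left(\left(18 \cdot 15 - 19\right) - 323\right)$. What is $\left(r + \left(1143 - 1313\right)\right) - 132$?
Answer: $234202$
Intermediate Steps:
$r = 234504$ ($r = - 3257 \left(\left(270 - 19\right) - 323\right) = - 3257 \left(251 - 323\right) = \left(-3257\right) \left(-72\right) = 234504$)
$\left(r + \left(1143 - 1313\right)\right) - 132 = \left(234504 + \left(1143 - 1313\right)\right) - 132 = \left(234504 - 170\right) - 132 = 234334 - 132 = 234202$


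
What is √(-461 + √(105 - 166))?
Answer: √(-461 + I*√61) ≈ 0.1819 + 21.472*I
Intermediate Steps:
√(-461 + √(105 - 166)) = √(-461 + √(-61)) = √(-461 + I*√61)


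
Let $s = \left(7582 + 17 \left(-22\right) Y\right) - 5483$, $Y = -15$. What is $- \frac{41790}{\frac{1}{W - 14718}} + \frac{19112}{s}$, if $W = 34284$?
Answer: $- \frac{6303365127148}{7709} \approx -8.1766 \cdot 10^{8}$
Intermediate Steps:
$s = 7709$ ($s = \left(7582 + 17 \left(-22\right) \left(-15\right)\right) - 5483 = \left(7582 - -5610\right) - 5483 = \left(7582 + 5610\right) - 5483 = 13192 - 5483 = 7709$)
$- \frac{41790}{\frac{1}{W - 14718}} + \frac{19112}{s} = - \frac{41790}{\frac{1}{34284 - 14718}} + \frac{19112}{7709} = - \frac{41790}{\frac{1}{19566}} + 19112 \cdot \frac{1}{7709} = - 41790 \frac{1}{\frac{1}{19566}} + \frac{19112}{7709} = \left(-41790\right) 19566 + \frac{19112}{7709} = -817663140 + \frac{19112}{7709} = - \frac{6303365127148}{7709}$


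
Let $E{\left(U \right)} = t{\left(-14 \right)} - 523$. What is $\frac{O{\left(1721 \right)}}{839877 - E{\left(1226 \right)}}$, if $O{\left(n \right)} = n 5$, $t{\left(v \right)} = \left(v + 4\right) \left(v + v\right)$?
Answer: $\frac{1721}{168024} \approx 0.010243$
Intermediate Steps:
$t{\left(v \right)} = 2 v \left(4 + v\right)$ ($t{\left(v \right)} = \left(4 + v\right) 2 v = 2 v \left(4 + v\right)$)
$E{\left(U \right)} = -243$ ($E{\left(U \right)} = 2 \left(-14\right) \left(4 - 14\right) - 523 = 2 \left(-14\right) \left(-10\right) - 523 = 280 - 523 = -243$)
$O{\left(n \right)} = 5 n$
$\frac{O{\left(1721 \right)}}{839877 - E{\left(1226 \right)}} = \frac{5 \cdot 1721}{839877 - -243} = \frac{8605}{839877 + 243} = \frac{8605}{840120} = 8605 \cdot \frac{1}{840120} = \frac{1721}{168024}$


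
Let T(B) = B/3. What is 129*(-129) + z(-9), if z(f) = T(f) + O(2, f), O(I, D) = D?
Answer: -16653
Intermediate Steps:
T(B) = B/3 (T(B) = B*(1/3) = B/3)
z(f) = 4*f/3 (z(f) = f/3 + f = 4*f/3)
129*(-129) + z(-9) = 129*(-129) + (4/3)*(-9) = -16641 - 12 = -16653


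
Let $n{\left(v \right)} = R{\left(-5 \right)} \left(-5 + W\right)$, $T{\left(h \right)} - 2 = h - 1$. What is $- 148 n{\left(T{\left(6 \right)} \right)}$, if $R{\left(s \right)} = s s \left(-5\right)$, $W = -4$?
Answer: $-166500$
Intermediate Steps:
$R{\left(s \right)} = - 5 s^{2}$ ($R{\left(s \right)} = s^{2} \left(-5\right) = - 5 s^{2}$)
$T{\left(h \right)} = 1 + h$ ($T{\left(h \right)} = 2 + \left(h - 1\right) = 2 + \left(-1 + h\right) = 1 + h$)
$n{\left(v \right)} = 1125$ ($n{\left(v \right)} = - 5 \left(-5\right)^{2} \left(-5 - 4\right) = \left(-5\right) 25 \left(-9\right) = \left(-125\right) \left(-9\right) = 1125$)
$- 148 n{\left(T{\left(6 \right)} \right)} = \left(-148\right) 1125 = -166500$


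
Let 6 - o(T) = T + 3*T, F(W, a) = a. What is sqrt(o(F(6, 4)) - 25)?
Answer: I*sqrt(35) ≈ 5.9161*I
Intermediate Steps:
o(T) = 6 - 4*T (o(T) = 6 - (T + 3*T) = 6 - 4*T)
sqrt(o(F(6, 4)) - 25) = sqrt((6 - 4*4) - 25) = sqrt((6 - 16) - 25) = sqrt(-10 - 25) = sqrt(-35) = I*sqrt(35)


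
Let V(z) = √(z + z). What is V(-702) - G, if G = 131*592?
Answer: -77552 + 6*I*√39 ≈ -77552.0 + 37.47*I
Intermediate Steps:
G = 77552
V(z) = √2*√z (V(z) = √(2*z) = √2*√z)
V(-702) - G = √2*√(-702) - 1*77552 = √2*(3*I*√78) - 77552 = 6*I*√39 - 77552 = -77552 + 6*I*√39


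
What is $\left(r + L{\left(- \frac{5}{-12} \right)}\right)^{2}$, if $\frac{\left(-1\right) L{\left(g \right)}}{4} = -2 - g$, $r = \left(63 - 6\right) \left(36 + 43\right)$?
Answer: $\frac{183277444}{9} \approx 2.0364 \cdot 10^{7}$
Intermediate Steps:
$r = 4503$ ($r = 57 \cdot 79 = 4503$)
$L{\left(g \right)} = 8 + 4 g$ ($L{\left(g \right)} = - 4 \left(-2 - g\right) = 8 + 4 g$)
$\left(r + L{\left(- \frac{5}{-12} \right)}\right)^{2} = \left(4503 + \left(8 + 4 \left(- \frac{5}{-12}\right)\right)\right)^{2} = \left(4503 + \left(8 + 4 \left(\left(-5\right) \left(- \frac{1}{12}\right)\right)\right)\right)^{2} = \left(4503 + \left(8 + 4 \cdot \frac{5}{12}\right)\right)^{2} = \left(4503 + \left(8 + \frac{5}{3}\right)\right)^{2} = \left(4503 + \frac{29}{3}\right)^{2} = \left(\frac{13538}{3}\right)^{2} = \frac{183277444}{9}$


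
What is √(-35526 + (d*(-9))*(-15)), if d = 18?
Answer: 2*I*√8274 ≈ 181.92*I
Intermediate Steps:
√(-35526 + (d*(-9))*(-15)) = √(-35526 + (18*(-9))*(-15)) = √(-35526 - 162*(-15)) = √(-35526 + 2430) = √(-33096) = 2*I*√8274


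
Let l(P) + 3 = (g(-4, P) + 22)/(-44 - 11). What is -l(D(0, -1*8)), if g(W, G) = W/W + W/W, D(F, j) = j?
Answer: 189/55 ≈ 3.4364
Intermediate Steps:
g(W, G) = 2 (g(W, G) = 1 + 1 = 2)
l(P) = -189/55 (l(P) = -3 + (2 + 22)/(-44 - 11) = -3 + 24/(-55) = -3 + 24*(-1/55) = -3 - 24/55 = -189/55)
-l(D(0, -1*8)) = -1*(-189/55) = 189/55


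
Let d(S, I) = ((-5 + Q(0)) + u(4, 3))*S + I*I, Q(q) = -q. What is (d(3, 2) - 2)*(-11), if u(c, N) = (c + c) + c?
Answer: -253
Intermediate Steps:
u(c, N) = 3*c (u(c, N) = 2*c + c = 3*c)
d(S, I) = I**2 + 7*S (d(S, I) = ((-5 - 1*0) + 3*4)*S + I*I = ((-5 + 0) + 12)*S + I**2 = (-5 + 12)*S + I**2 = 7*S + I**2 = I**2 + 7*S)
(d(3, 2) - 2)*(-11) = ((2**2 + 7*3) - 2)*(-11) = ((4 + 21) - 2)*(-11) = (25 - 2)*(-11) = 23*(-11) = -253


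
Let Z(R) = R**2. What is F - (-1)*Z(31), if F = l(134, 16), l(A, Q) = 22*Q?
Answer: 1313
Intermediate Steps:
F = 352 (F = 22*16 = 352)
F - (-1)*Z(31) = 352 - (-1)*31**2 = 352 - (-1)*961 = 352 - 1*(-961) = 352 + 961 = 1313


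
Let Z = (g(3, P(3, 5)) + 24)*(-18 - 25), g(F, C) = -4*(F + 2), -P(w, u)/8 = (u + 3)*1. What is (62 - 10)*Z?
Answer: -8944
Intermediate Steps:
P(w, u) = -24 - 8*u (P(w, u) = -8*(u + 3) = -8*(3 + u) = -24 - 8*u)
g(F, C) = -8 - 4*F (g(F, C) = -4*(2 + F) = -8 - 4*F)
Z = -172 (Z = ((-8 - 4*3) + 24)*(-18 - 25) = ((-8 - 12) + 24)*(-43) = (-20 + 24)*(-43) = 4*(-43) = -172)
(62 - 10)*Z = (62 - 10)*(-172) = 52*(-172) = -8944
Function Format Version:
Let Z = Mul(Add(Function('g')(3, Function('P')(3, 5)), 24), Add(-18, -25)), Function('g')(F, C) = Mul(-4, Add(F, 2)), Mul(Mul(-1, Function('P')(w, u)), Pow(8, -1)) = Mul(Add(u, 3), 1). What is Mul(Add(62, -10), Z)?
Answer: -8944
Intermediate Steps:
Function('P')(w, u) = Add(-24, Mul(-8, u)) (Function('P')(w, u) = Mul(-8, Mul(Add(u, 3), 1)) = Mul(-8, Mul(Add(3, u), 1)) = Mul(-8, Add(3, u)) = Add(-24, Mul(-8, u)))
Function('g')(F, C) = Add(-8, Mul(-4, F)) (Function('g')(F, C) = Mul(-4, Add(2, F)) = Add(-8, Mul(-4, F)))
Z = -172 (Z = Mul(Add(Add(-8, Mul(-4, 3)), 24), Add(-18, -25)) = Mul(Add(Add(-8, -12), 24), -43) = Mul(Add(-20, 24), -43) = Mul(4, -43) = -172)
Mul(Add(62, -10), Z) = Mul(Add(62, -10), -172) = Mul(52, -172) = -8944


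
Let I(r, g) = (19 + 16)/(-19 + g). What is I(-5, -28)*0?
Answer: 0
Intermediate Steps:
I(r, g) = 35/(-19 + g)
I(-5, -28)*0 = (35/(-19 - 28))*0 = (35/(-47))*0 = (35*(-1/47))*0 = -35/47*0 = 0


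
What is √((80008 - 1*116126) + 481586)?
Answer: 2*√111367 ≈ 667.43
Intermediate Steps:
√((80008 - 1*116126) + 481586) = √((80008 - 116126) + 481586) = √(-36118 + 481586) = √445468 = 2*√111367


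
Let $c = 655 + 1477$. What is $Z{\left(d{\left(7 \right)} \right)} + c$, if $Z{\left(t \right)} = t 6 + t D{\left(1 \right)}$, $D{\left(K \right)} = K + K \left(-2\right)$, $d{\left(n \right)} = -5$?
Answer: $2107$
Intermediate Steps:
$D{\left(K \right)} = - K$ ($D{\left(K \right)} = K - 2 K = - K$)
$Z{\left(t \right)} = 5 t$ ($Z{\left(t \right)} = t 6 + t \left(\left(-1\right) 1\right) = 6 t + t \left(-1\right) = 6 t - t = 5 t$)
$c = 2132$
$Z{\left(d{\left(7 \right)} \right)} + c = 5 \left(-5\right) + 2132 = -25 + 2132 = 2107$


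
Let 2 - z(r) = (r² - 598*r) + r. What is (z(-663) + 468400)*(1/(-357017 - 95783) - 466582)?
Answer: 38765414530157889/226400 ≈ 1.7123e+11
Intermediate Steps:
z(r) = 2 - r² + 597*r (z(r) = 2 - ((r² - 598*r) + r) = 2 - (r² - 597*r) = 2 + (-r² + 597*r) = 2 - r² + 597*r)
(z(-663) + 468400)*(1/(-357017 - 95783) - 466582) = ((2 - 1*(-663)² + 597*(-663)) + 468400)*(1/(-357017 - 95783) - 466582) = ((2 - 1*439569 - 395811) + 468400)*(1/(-452800) - 466582) = ((2 - 439569 - 395811) + 468400)*(-1/452800 - 466582) = (-835378 + 468400)*(-211268329601/452800) = -366978*(-211268329601/452800) = 38765414530157889/226400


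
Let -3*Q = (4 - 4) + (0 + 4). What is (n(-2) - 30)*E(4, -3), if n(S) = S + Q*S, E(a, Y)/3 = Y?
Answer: 264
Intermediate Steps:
E(a, Y) = 3*Y
Q = -4/3 (Q = -((4 - 4) + (0 + 4))/3 = -(0 + 4)/3 = -⅓*4 = -4/3 ≈ -1.3333)
n(S) = -S/3 (n(S) = S - 4*S/3 = -S/3)
(n(-2) - 30)*E(4, -3) = (-⅓*(-2) - 30)*(3*(-3)) = (⅔ - 30)*(-9) = -88/3*(-9) = 264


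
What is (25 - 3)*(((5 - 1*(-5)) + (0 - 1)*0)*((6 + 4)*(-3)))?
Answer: -6600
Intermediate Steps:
(25 - 3)*(((5 - 1*(-5)) + (0 - 1)*0)*((6 + 4)*(-3))) = 22*(((5 + 5) - 1*0)*(10*(-3))) = 22*((10 + 0)*(-30)) = 22*(10*(-30)) = 22*(-300) = -6600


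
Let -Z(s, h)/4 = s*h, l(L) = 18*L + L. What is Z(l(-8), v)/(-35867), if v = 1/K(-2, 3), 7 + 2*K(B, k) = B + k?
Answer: 608/107601 ≈ 0.0056505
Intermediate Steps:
l(L) = 19*L
K(B, k) = -7/2 + B/2 + k/2 (K(B, k) = -7/2 + (B + k)/2 = -7/2 + (B/2 + k/2) = -7/2 + B/2 + k/2)
v = -⅓ (v = 1/(-7/2 + (½)*(-2) + (½)*3) = 1/(-7/2 - 1 + 3/2) = 1/(-3) = -⅓ ≈ -0.33333)
Z(s, h) = -4*h*s (Z(s, h) = -4*s*h = -4*h*s)
Z(l(-8), v)/(-35867) = -4*(-⅓)*19*(-8)/(-35867) = -4*(-⅓)*(-152)*(-1/35867) = -608/3*(-1/35867) = 608/107601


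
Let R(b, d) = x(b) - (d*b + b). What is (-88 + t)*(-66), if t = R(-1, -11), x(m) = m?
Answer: 6534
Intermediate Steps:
R(b, d) = -b*d (R(b, d) = b - (d*b + b) = b - (b*d + b) = b - (b + b*d) = b + (-b - b*d) = -b*d)
t = -11 (t = -1*(-1)*(-11) = -11)
(-88 + t)*(-66) = (-88 - 11)*(-66) = -99*(-66) = 6534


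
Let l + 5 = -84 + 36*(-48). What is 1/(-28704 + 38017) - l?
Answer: 16921722/9313 ≈ 1817.0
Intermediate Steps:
l = -1817 (l = -5 + (-84 + 36*(-48)) = -5 + (-84 - 1728) = -5 - 1812 = -1817)
1/(-28704 + 38017) - l = 1/(-28704 + 38017) - 1*(-1817) = 1/9313 + 1817 = 16921722/9313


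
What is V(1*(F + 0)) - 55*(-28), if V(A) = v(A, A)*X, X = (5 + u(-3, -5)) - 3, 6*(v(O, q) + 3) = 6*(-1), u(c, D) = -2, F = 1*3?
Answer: 1540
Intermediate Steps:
F = 3
v(O, q) = -4 (v(O, q) = -3 + (6*(-1))/6 = -3 + (⅙)*(-6) = -3 - 1 = -4)
X = 0 (X = (5 - 2) - 3 = 3 - 3 = 0)
V(A) = 0 (V(A) = -4*0 = 0)
V(1*(F + 0)) - 55*(-28) = 0 - 55*(-28) = 0 + 1540 = 1540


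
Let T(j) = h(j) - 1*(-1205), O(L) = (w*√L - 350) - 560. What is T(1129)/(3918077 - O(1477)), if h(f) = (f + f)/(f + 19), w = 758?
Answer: 2715070274613/8815268412730934 + 262570821*√1477/4407634206365467 ≈ 0.00031029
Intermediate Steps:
h(f) = 2*f/(19 + f) (h(f) = (2*f)/(19 + f) = 2*f/(19 + f))
O(L) = -910 + 758*√L (O(L) = (758*√L - 350) - 560 = (-350 + 758*√L) - 560 = -910 + 758*√L)
T(j) = 1205 + 2*j/(19 + j) (T(j) = 2*j/(19 + j) - 1*(-1205) = 2*j/(19 + j) + 1205 = 1205 + 2*j/(19 + j))
T(1129)/(3918077 - O(1477)) = ((22895 + 1207*1129)/(19 + 1129))/(3918077 - (-910 + 758*√1477)) = ((22895 + 1362703)/1148)/(3918077 + (910 - 758*√1477)) = ((1/1148)*1385598)/(3918987 - 758*√1477) = 692799/(574*(3918987 - 758*√1477))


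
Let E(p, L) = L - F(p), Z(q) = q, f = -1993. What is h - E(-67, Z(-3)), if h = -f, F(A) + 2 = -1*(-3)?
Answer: 1997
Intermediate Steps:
F(A) = 1 (F(A) = -2 - 1*(-3) = -2 + 3 = 1)
h = 1993 (h = -1*(-1993) = 1993)
E(p, L) = -1 + L (E(p, L) = L - 1*1 = L - 1 = -1 + L)
h - E(-67, Z(-3)) = 1993 - (-1 - 3) = 1993 - 1*(-4) = 1993 + 4 = 1997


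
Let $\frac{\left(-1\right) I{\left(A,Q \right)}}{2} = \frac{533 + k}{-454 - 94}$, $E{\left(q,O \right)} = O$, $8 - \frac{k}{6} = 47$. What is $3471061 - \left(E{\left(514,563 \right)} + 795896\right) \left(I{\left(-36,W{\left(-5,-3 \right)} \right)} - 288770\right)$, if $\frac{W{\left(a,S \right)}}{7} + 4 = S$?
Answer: $\frac{63018922457293}{274} \approx 2.3 \cdot 10^{11}$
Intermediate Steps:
$k = -234$ ($k = 48 - 282 = -234$)
$W{\left(a,S \right)} = -28 + 7 S$
$I{\left(A,Q \right)} = \frac{299}{274}$ ($I{\left(A,Q \right)} = - 2 \frac{533 - 234}{-454 - 94} = - 2 \frac{299}{-548} = - 2 \cdot 299 \left(- \frac{1}{548}\right) = \left(-2\right) \left(- \frac{299}{548}\right) = \frac{299}{274}$)
$3471061 - \left(E{\left(514,563 \right)} + 795896\right) \left(I{\left(-36,W{\left(-5,-3 \right)} \right)} - 288770\right) = 3471061 - \left(563 + 795896\right) \left(\frac{299}{274} - 288770\right) = 3471061 - 796459 \left(- \frac{79122681}{274}\right) = 3471061 - - \frac{63017971386579}{274} = 3471061 + \frac{63017971386579}{274} = \frac{63018922457293}{274}$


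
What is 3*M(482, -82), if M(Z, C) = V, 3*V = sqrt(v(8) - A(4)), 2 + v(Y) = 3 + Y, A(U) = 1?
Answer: 2*sqrt(2) ≈ 2.8284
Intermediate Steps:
v(Y) = 1 + Y (v(Y) = -2 + (3 + Y) = 1 + Y)
V = 2*sqrt(2)/3 (V = sqrt((1 + 8) - 1*1)/3 = sqrt(9 - 1)/3 = sqrt(8)/3 = (2*sqrt(2))/3 = 2*sqrt(2)/3 ≈ 0.94281)
M(Z, C) = 2*sqrt(2)/3
3*M(482, -82) = 3*(2*sqrt(2)/3) = 2*sqrt(2)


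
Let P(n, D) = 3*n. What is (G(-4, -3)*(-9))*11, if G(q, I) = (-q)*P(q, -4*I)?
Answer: 4752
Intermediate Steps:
G(q, I) = -3*q**2 (G(q, I) = (-q)*(3*q) = -3*q**2)
(G(-4, -3)*(-9))*11 = (-3*(-4)**2*(-9))*11 = (-3*16*(-9))*11 = -48*(-9)*11 = 432*11 = 4752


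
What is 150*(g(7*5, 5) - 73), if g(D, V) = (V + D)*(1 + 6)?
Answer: 31050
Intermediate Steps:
g(D, V) = 7*D + 7*V (g(D, V) = (D + V)*7 = 7*D + 7*V)
150*(g(7*5, 5) - 73) = 150*((7*(7*5) + 7*5) - 73) = 150*((7*35 + 35) - 73) = 150*((245 + 35) - 73) = 150*(280 - 73) = 150*207 = 31050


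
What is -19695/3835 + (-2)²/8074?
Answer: -1223093/238183 ≈ -5.1351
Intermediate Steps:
-19695/3835 + (-2)²/8074 = -19695*1/3835 + 4*(1/8074) = -303/59 + 2/4037 = -1223093/238183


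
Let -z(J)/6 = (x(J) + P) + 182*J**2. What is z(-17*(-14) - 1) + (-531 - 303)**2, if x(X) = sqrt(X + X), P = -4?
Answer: -60640968 - 6*sqrt(474) ≈ -6.0641e+7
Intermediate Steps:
x(X) = sqrt(2)*sqrt(X) (x(X) = sqrt(2*X) = sqrt(2)*sqrt(X))
z(J) = 24 - 1092*J**2 - 6*sqrt(2)*sqrt(J) (z(J) = -6*((sqrt(2)*sqrt(J) - 4) + 182*J**2) = -6*((-4 + sqrt(2)*sqrt(J)) + 182*J**2) = -6*(-4 + 182*J**2 + sqrt(2)*sqrt(J)) = 24 - 1092*J**2 - 6*sqrt(2)*sqrt(J))
z(-17*(-14) - 1) + (-531 - 303)**2 = (24 - 1092*(-17*(-14) - 1)**2 - 6*sqrt(2)*sqrt(-17*(-14) - 1)) + (-531 - 303)**2 = (24 - 1092*(238 - 1)**2 - 6*sqrt(2)*sqrt(238 - 1)) + (-834)**2 = (24 - 1092*237**2 - 6*sqrt(2)*sqrt(237)) + 695556 = (24 - 1092*56169 - 6*sqrt(474)) + 695556 = (24 - 61336548 - 6*sqrt(474)) + 695556 = (-61336524 - 6*sqrt(474)) + 695556 = -60640968 - 6*sqrt(474)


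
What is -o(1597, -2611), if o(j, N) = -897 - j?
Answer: 2494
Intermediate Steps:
-o(1597, -2611) = -(-897 - 1*1597) = -(-897 - 1597) = -1*(-2494) = 2494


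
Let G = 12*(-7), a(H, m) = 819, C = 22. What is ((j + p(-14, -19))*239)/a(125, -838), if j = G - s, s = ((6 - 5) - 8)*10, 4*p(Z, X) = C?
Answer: -4063/1638 ≈ -2.4805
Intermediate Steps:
p(Z, X) = 11/2 (p(Z, X) = (¼)*22 = 11/2)
s = -70 (s = (1 - 8)*10 = -7*10 = -70)
G = -84
j = -14 (j = -84 - 1*(-70) = -84 + 70 = -14)
((j + p(-14, -19))*239)/a(125, -838) = ((-14 + 11/2)*239)/819 = -17/2*239*(1/819) = -4063/2*1/819 = -4063/1638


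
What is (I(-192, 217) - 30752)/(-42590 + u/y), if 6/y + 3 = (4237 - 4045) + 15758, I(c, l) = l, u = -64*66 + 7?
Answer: 183210/67504039 ≈ 0.0027141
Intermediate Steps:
u = -4217 (u = -4224 + 7 = -4217)
y = 6/15947 (y = 6/(-3 + ((4237 - 4045) + 15758)) = 6/(-3 + (192 + 15758)) = 6/(-3 + 15950) = 6/15947 ≈ 0.00037625)
(I(-192, 217) - 30752)/(-42590 + u/y) = (217 - 30752)/(-42590 - 4217/6/15947) = -30535/(-42590 - 4217*15947/6) = -30535/(-42590 - 67248499/6) = -30535/(-67504039/6) = -30535*(-6/67504039) = 183210/67504039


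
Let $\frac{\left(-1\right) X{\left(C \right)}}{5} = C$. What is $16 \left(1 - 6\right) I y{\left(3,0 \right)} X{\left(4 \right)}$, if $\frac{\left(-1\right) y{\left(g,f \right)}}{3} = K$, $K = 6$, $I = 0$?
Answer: $0$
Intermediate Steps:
$y{\left(g,f \right)} = -18$ ($y{\left(g,f \right)} = \left(-3\right) 6 = -18$)
$X{\left(C \right)} = - 5 C$
$16 \left(1 - 6\right) I y{\left(3,0 \right)} X{\left(4 \right)} = 16 \left(1 - 6\right) 0 \left(-18\right) \left(\left(-5\right) 4\right) = 16 \left(1 - 6\right) 0 \left(-18\right) \left(-20\right) = 16 \left(-5\right) 0 \left(-18\right) \left(-20\right) = 16 \cdot 0 \left(-18\right) \left(-20\right) = 16 \cdot 0 \left(-20\right) = 0 \left(-20\right) = 0$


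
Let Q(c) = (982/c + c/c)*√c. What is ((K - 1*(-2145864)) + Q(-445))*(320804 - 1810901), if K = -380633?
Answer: -2630365417407 + 800182089*I*√445/445 ≈ -2.6304e+12 + 3.7932e+7*I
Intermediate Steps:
Q(c) = √c*(1 + 982/c) (Q(c) = (982/c + 1)*√c = (1 + 982/c)*√c = √c*(1 + 982/c))
((K - 1*(-2145864)) + Q(-445))*(320804 - 1810901) = ((-380633 - 1*(-2145864)) + (982 - 445)/√(-445))*(320804 - 1810901) = ((-380633 + 2145864) - I*√445/445*537)*(-1490097) = (1765231 - 537*I*√445/445)*(-1490097) = -2630365417407 + 800182089*I*√445/445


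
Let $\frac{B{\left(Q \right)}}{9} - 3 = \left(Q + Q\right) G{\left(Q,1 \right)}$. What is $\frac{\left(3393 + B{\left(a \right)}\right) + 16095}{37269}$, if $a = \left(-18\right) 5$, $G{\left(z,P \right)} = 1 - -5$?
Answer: $\frac{3265}{12423} \approx 0.26282$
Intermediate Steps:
$G{\left(z,P \right)} = 6$ ($G{\left(z,P \right)} = 1 + 5 = 6$)
$a = -90$
$B{\left(Q \right)} = 27 + 108 Q$ ($B{\left(Q \right)} = 27 + 9 \left(Q + Q\right) 6 = 27 + 9 \cdot 2 Q 6 = 27 + 9 \cdot 12 Q = 27 + 108 Q$)
$\frac{\left(3393 + B{\left(a \right)}\right) + 16095}{37269} = \frac{\left(3393 + \left(27 + 108 \left(-90\right)\right)\right) + 16095}{37269} = \left(\left(3393 + \left(27 - 9720\right)\right) + 16095\right) \frac{1}{37269} = \left(\left(3393 - 9693\right) + 16095\right) \frac{1}{37269} = \left(-6300 + 16095\right) \frac{1}{37269} = 9795 \cdot \frac{1}{37269} = \frac{3265}{12423}$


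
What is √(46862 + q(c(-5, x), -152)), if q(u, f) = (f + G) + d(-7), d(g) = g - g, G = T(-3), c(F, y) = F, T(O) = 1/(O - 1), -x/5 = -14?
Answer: √186839/2 ≈ 216.12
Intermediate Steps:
x = 70 (x = -5*(-14) = 70)
T(O) = 1/(-1 + O)
G = -¼ (G = 1/(-1 - 3) = 1/(-4) = -¼ ≈ -0.25000)
d(g) = 0
q(u, f) = -¼ + f (q(u, f) = (f - ¼) + 0 = (-¼ + f) + 0 = -¼ + f)
√(46862 + q(c(-5, x), -152)) = √(46862 + (-¼ - 152)) = √(46862 - 609/4) = √(186839/4) = √186839/2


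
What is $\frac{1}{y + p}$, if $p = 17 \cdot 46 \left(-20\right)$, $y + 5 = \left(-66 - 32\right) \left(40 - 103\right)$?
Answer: $- \frac{1}{9471} \approx -0.00010559$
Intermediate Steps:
$y = 6169$ ($y = -5 + \left(-66 - 32\right) \left(40 - 103\right) = -5 - -6174 = -5 + 6174 = 6169$)
$p = -15640$ ($p = 782 \left(-20\right) = -15640$)
$\frac{1}{y + p} = \frac{1}{6169 - 15640} = \frac{1}{-9471} = - \frac{1}{9471}$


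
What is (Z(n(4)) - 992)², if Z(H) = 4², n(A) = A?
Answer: 952576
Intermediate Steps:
Z(H) = 16
(Z(n(4)) - 992)² = (16 - 992)² = (-976)² = 952576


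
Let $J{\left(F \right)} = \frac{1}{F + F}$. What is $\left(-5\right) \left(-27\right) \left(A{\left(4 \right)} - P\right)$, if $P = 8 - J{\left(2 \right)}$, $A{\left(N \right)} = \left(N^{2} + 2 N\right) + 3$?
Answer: $\frac{10395}{4} \approx 2598.8$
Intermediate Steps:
$A{\left(N \right)} = 3 + N^{2} + 2 N$
$J{\left(F \right)} = \frac{1}{2 F}$
$P = \frac{31}{4}$ ($P = 8 - \frac{1}{2 \cdot 2} = 8 - \frac{1}{2} \cdot \frac{1}{2} = 8 - \frac{1}{4} = \frac{31}{4} \approx 7.75$)
$\left(-5\right) \left(-27\right) \left(A{\left(4 \right)} - P\right) = \left(-5\right) \left(-27\right) \left(\left(3 + 4^{2} + 2 \cdot 4\right) - \frac{31}{4}\right) = 135 \left(\left(3 + 16 + 8\right) - \frac{31}{4}\right) = 135 \left(27 - \frac{31}{4}\right) = 135 \cdot \frac{77}{4} = \frac{10395}{4}$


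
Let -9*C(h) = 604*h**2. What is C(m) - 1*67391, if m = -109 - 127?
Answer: -34246903/9 ≈ -3.8052e+6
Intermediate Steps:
m = -236
C(h) = -604*h**2/9
C(m) - 1*67391 = -604/9*(-236)**2 - 1*67391 = -604/9*55696 - 67391 = -33640384/9 - 67391 = -34246903/9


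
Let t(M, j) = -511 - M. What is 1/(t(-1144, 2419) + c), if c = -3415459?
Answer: -1/3414826 ≈ -2.9284e-7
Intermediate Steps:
1/(t(-1144, 2419) + c) = 1/((-511 - 1*(-1144)) - 3415459) = 1/((-511 + 1144) - 3415459) = 1/(633 - 3415459) = 1/(-3414826) = -1/3414826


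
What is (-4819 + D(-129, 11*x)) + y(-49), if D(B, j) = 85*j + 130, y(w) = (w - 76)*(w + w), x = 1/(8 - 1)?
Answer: 53862/7 ≈ 7694.6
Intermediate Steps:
x = ⅐ (x = 1/7 = ⅐ ≈ 0.14286)
y(w) = 2*w*(-76 + w) (y(w) = (-76 + w)*(2*w) = 2*w*(-76 + w))
D(B, j) = 130 + 85*j
(-4819 + D(-129, 11*x)) + y(-49) = (-4819 + (130 + 85*(11*(⅐)))) + 2*(-49)*(-76 - 49) = (-4819 + (130 + 85*(11/7))) + 2*(-49)*(-125) = (-4819 + (130 + 935/7)) + 12250 = (-4819 + 1845/7) + 12250 = -31888/7 + 12250 = 53862/7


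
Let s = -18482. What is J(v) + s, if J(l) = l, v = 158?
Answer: -18324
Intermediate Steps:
J(v) + s = 158 - 18482 = -18324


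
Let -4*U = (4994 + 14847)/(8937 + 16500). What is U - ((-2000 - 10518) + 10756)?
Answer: 179260135/101748 ≈ 1761.8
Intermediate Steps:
U = -19841/101748 (U = -(4994 + 14847)/(4*(8937 + 16500)) = -19841/(4*25437) = -¼*19841/25437 = -19841/101748 ≈ -0.19500)
U - ((-2000 - 10518) + 10756) = -19841/101748 - ((-2000 - 10518) + 10756) = -19841/101748 - (-12518 + 10756) = -19841/101748 - 1*(-1762) = -19841/101748 + 1762 = 179260135/101748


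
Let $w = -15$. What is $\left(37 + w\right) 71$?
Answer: $1562$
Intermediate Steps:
$\left(37 + w\right) 71 = \left(37 - 15\right) 71 = 22 \cdot 71 = 1562$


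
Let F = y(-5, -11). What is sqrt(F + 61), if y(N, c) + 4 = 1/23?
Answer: 4*sqrt(1886)/23 ≈ 7.5527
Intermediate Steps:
y(N, c) = -91/23 (y(N, c) = -4 + 1/23 = -91/23)
F = -91/23 ≈ -3.9565
sqrt(F + 61) = sqrt(-91/23 + 61) = sqrt(1312/23) = 4*sqrt(1886)/23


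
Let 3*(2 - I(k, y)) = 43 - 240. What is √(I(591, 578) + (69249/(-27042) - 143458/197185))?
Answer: √1830480710123218835130/5332276770 ≈ 8.0236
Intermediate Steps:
I(k, y) = 203/3 (I(k, y) = 2 - (43 - 240)/3 = 2 - ⅓*(-197) = 2 + 197/3 = 203/3)
√(I(591, 578) + (69249/(-27042) - 143458/197185)) = √(203/3 + (69249/(-27042) - 143458/197185)) = √(203/3 + (69249*(-1/27042) - 143458*1/197185)) = √(203/3 + (-23083/9014 - 143458/197185)) = √(203/3 - 5844751767/1777425590) = √(343283139469/5332276770) = √1830480710123218835130/5332276770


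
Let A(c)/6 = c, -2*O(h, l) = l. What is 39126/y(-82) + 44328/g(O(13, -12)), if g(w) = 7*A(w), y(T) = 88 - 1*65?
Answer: 906608/483 ≈ 1877.0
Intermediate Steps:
O(h, l) = -l/2
A(c) = 6*c
y(T) = 23 (y(T) = 88 - 65 = 23)
g(w) = 42*w (g(w) = 7*(6*w) = 42*w)
39126/y(-82) + 44328/g(O(13, -12)) = 39126/23 + 44328/((42*(-1/2*(-12)))) = 39126*(1/23) + 44328/((42*6)) = 39126/23 + 44328/252 = 39126/23 + 44328*(1/252) = 39126/23 + 3694/21 = 906608/483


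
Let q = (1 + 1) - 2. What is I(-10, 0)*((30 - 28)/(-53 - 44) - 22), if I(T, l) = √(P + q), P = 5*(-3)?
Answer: -2136*I*√15/97 ≈ -85.286*I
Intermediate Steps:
q = 0 (q = 2 - 2 = 0)
P = -15
I(T, l) = I*√15 (I(T, l) = √(-15 + 0) = √(-15) = I*√15)
I(-10, 0)*((30 - 28)/(-53 - 44) - 22) = (I*√15)*((30 - 28)/(-53 - 44) - 22) = (I*√15)*(2/(-97) - 22) = (I*√15)*(2*(-1/97) - 22) = (I*√15)*(-2/97 - 22) = (I*√15)*(-2136/97) = -2136*I*√15/97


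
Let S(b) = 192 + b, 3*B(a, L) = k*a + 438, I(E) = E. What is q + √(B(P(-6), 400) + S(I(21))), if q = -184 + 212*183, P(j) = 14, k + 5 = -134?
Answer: 38612 + I*√2607/3 ≈ 38612.0 + 17.02*I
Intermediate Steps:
k = -139 (k = -5 - 134 = -139)
q = 38612 (q = -184 + 38796 = 38612)
B(a, L) = 146 - 139*a/3 (B(a, L) = (-139*a + 438)/3 = (438 - 139*a)/3 = 146 - 139*a/3)
q + √(B(P(-6), 400) + S(I(21))) = 38612 + √((146 - 139/3*14) + (192 + 21)) = 38612 + √((146 - 1946/3) + 213) = 38612 + √(-1508/3 + 213) = 38612 + √(-869/3) = 38612 + I*√2607/3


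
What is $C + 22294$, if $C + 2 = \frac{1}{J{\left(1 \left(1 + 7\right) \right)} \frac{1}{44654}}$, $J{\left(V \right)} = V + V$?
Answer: $\frac{200663}{8} \approx 25083.0$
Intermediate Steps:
$J{\left(V \right)} = 2 V$
$C = \frac{22311}{8}$ ($C = -2 + \frac{1}{2 \cdot 1 \left(1 + 7\right) \frac{1}{44654}} = -2 + \frac{1}{2 \cdot 1 \cdot 8 \cdot \frac{1}{44654}} = -2 + \frac{1}{2 \cdot 8 \cdot \frac{1}{44654}} = -2 + \frac{1}{16 \cdot \frac{1}{44654}} = -2 + \frac{1}{\frac{8}{22327}} = -2 + \frac{22327}{8} = \frac{22311}{8} \approx 2788.9$)
$C + 22294 = \frac{22311}{8} + 22294 = \frac{200663}{8}$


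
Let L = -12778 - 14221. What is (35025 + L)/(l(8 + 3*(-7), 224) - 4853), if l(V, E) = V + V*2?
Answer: -4013/2446 ≈ -1.6406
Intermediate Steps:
L = -26999
l(V, E) = 3*V (l(V, E) = V + 2*V = 3*V)
(35025 + L)/(l(8 + 3*(-7), 224) - 4853) = (35025 - 26999)/(3*(8 + 3*(-7)) - 4853) = 8026/(3*(8 - 21) - 4853) = 8026/(3*(-13) - 4853) = 8026/(-39 - 4853) = 8026/(-4892) = 8026*(-1/4892) = -4013/2446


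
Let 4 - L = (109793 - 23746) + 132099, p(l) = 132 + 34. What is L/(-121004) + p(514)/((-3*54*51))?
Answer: 445550635/249933762 ≈ 1.7827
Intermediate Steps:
p(l) = 166
L = -218142 (L = 4 - ((109793 - 23746) + 132099) = 4 - (86047 + 132099) = 4 - 1*218146 = 4 - 218146 = -218142)
L/(-121004) + p(514)/((-3*54*51)) = -218142/(-121004) + 166/((-3*54*51)) = -218142*(-1/121004) + 166/((-162*51)) = 109071/60502 + 166/(-8262) = 109071/60502 + 166*(-1/8262) = 109071/60502 - 83/4131 = 445550635/249933762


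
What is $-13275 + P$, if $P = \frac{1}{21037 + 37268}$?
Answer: $- \frac{773998874}{58305} \approx -13275.0$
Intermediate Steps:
$P = \frac{1}{58305} \approx 1.7151 \cdot 10^{-5}$
$-13275 + P = -13275 + \frac{1}{58305} = - \frac{773998874}{58305}$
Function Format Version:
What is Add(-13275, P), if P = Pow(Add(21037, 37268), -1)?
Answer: Rational(-773998874, 58305) ≈ -13275.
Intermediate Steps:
P = Rational(1, 58305) (P = Pow(58305, -1) = Rational(1, 58305) ≈ 1.7151e-5)
Add(-13275, P) = Add(-13275, Rational(1, 58305)) = Rational(-773998874, 58305)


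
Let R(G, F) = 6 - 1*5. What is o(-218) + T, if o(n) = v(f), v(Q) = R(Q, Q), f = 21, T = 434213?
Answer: 434214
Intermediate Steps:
R(G, F) = 1 (R(G, F) = 6 - 5 = 1)
v(Q) = 1
o(n) = 1
o(-218) + T = 1 + 434213 = 434214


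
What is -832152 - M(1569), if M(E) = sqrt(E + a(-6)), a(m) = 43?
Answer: -832152 - 2*sqrt(403) ≈ -8.3219e+5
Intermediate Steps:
M(E) = sqrt(43 + E) (M(E) = sqrt(E + 43) = sqrt(43 + E))
-832152 - M(1569) = -832152 - sqrt(43 + 1569) = -832152 - sqrt(1612) = -832152 - 2*sqrt(403)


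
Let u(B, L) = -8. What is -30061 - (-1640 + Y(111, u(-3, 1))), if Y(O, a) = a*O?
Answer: -27533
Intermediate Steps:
Y(O, a) = O*a
-30061 - (-1640 + Y(111, u(-3, 1))) = -30061 - (-1640 + 111*(-8)) = -30061 - (-1640 - 888) = -30061 - 1*(-2528) = -30061 + 2528 = -27533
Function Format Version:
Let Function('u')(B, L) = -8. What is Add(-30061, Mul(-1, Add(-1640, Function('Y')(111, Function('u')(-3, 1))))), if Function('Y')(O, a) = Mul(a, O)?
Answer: -27533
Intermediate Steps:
Function('Y')(O, a) = Mul(O, a)
Add(-30061, Mul(-1, Add(-1640, Function('Y')(111, Function('u')(-3, 1))))) = Add(-30061, Mul(-1, Add(-1640, Mul(111, -8)))) = Add(-30061, Mul(-1, Add(-1640, -888))) = Add(-30061, Mul(-1, -2528)) = Add(-30061, 2528) = -27533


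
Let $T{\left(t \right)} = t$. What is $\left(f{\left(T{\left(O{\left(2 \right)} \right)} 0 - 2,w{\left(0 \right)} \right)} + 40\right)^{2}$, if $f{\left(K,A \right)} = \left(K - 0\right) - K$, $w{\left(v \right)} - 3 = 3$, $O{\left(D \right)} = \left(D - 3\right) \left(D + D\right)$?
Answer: $1600$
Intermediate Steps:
$O{\left(D \right)} = 2 D \left(-3 + D\right)$ ($O{\left(D \right)} = \left(-3 + D\right) 2 D = 2 D \left(-3 + D\right)$)
$w{\left(v \right)} = 6$ ($w{\left(v \right)} = 3 + 3 = 6$)
$f{\left(K,A \right)} = 0$ ($f{\left(K,A \right)} = \left(K + 0\right) - K = K - K = 0$)
$\left(f{\left(T{\left(O{\left(2 \right)} \right)} 0 - 2,w{\left(0 \right)} \right)} + 40\right)^{2} = \left(0 + 40\right)^{2} = 40^{2} = 1600$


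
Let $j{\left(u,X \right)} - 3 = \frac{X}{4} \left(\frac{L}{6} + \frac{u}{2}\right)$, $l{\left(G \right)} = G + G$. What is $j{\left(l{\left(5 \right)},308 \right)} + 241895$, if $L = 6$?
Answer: $242360$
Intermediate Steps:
$l{\left(G \right)} = 2 G$
$j{\left(u,X \right)} = 3 + \frac{X \left(1 + \frac{u}{2}\right)}{4}$ ($j{\left(u,X \right)} = 3 + \frac{X}{4} \left(\frac{6}{6} + \frac{u}{2}\right) = 3 + X \frac{1}{4} \left(6 \cdot \frac{1}{6} + u \frac{1}{2}\right) = 3 + \frac{X}{4} \left(1 + \frac{u}{2}\right) = 3 + \frac{X \left(1 + \frac{u}{2}\right)}{4}$)
$j{\left(l{\left(5 \right)},308 \right)} + 241895 = \left(3 + \frac{1}{4} \cdot 308 + \frac{1}{8} \cdot 308 \cdot 2 \cdot 5\right) + 241895 = \left(3 + 77 + \frac{1}{8} \cdot 308 \cdot 10\right) + 241895 = \left(3 + 77 + 385\right) + 241895 = 465 + 241895 = 242360$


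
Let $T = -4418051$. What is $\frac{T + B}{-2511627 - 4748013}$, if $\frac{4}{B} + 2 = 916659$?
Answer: $\frac{4049837375503}{6654599823480} \approx 0.60858$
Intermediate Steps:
$B = \frac{4}{916657}$ ($B = \frac{4}{-2 + 916659} = \frac{4}{916657} \approx 4.3637 \cdot 10^{-6}$)
$\frac{T + B}{-2511627 - 4748013} = \frac{-4418051 + \frac{4}{916657}}{-2511627 - 4748013} = - \frac{4049837375503}{916657 \left(-7259640\right)} = \left(- \frac{4049837375503}{916657}\right) \left(- \frac{1}{7259640}\right) = \frac{4049837375503}{6654599823480}$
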